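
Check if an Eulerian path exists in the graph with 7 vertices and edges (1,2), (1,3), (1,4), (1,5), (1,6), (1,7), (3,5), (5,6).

Step 1: Find the degree of each vertex:
  deg(1) = 6
  deg(2) = 1
  deg(3) = 2
  deg(4) = 1
  deg(5) = 3
  deg(6) = 2
  deg(7) = 1

Step 2: Count vertices with odd degree:
  Odd-degree vertices: 2, 4, 5, 7 (4 total)

Step 3: Apply Euler's theorem:
  - Eulerian circuit exists iff graph is connected and all vertices have even degree
  - Eulerian path exists iff graph is connected and has 0 or 2 odd-degree vertices

Graph has 4 odd-degree vertices (need 0 or 2).
Neither Eulerian path nor Eulerian circuit exists.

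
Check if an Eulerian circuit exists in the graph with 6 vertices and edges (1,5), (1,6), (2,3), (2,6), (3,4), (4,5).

Step 1: Find the degree of each vertex:
  deg(1) = 2
  deg(2) = 2
  deg(3) = 2
  deg(4) = 2
  deg(5) = 2
  deg(6) = 2

Step 2: Count vertices with odd degree:
  All vertices have even degree (0 odd-degree vertices)

Step 3: Apply Euler's theorem:
  - Eulerian circuit exists iff graph is connected and all vertices have even degree
  - Eulerian path exists iff graph is connected and has 0 or 2 odd-degree vertices

Graph is connected with 0 odd-degree vertices.
Both Eulerian circuit and Eulerian path exist.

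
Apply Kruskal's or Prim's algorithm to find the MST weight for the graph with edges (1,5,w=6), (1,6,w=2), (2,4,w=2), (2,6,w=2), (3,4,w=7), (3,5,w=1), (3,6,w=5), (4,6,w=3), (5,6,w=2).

Apply Kruskal's algorithm (sort edges by weight, add if no cycle):

Sorted edges by weight:
  (3,5) w=1
  (1,6) w=2
  (2,6) w=2
  (2,4) w=2
  (5,6) w=2
  (4,6) w=3
  (3,6) w=5
  (1,5) w=6
  (3,4) w=7

Add edge (3,5) w=1 -- no cycle. Running total: 1
Add edge (1,6) w=2 -- no cycle. Running total: 3
Add edge (2,6) w=2 -- no cycle. Running total: 5
Add edge (2,4) w=2 -- no cycle. Running total: 7
Add edge (5,6) w=2 -- no cycle. Running total: 9

MST edges: (3,5,w=1), (1,6,w=2), (2,6,w=2), (2,4,w=2), (5,6,w=2)
Total MST weight: 1 + 2 + 2 + 2 + 2 = 9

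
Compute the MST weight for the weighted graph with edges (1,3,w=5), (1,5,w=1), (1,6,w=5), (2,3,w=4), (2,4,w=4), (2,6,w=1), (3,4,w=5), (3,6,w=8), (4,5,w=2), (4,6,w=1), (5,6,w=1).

Apply Kruskal's algorithm (sort edges by weight, add if no cycle):

Sorted edges by weight:
  (1,5) w=1
  (2,6) w=1
  (4,6) w=1
  (5,6) w=1
  (4,5) w=2
  (2,3) w=4
  (2,4) w=4
  (1,6) w=5
  (1,3) w=5
  (3,4) w=5
  (3,6) w=8

Add edge (1,5) w=1 -- no cycle. Running total: 1
Add edge (2,6) w=1 -- no cycle. Running total: 2
Add edge (4,6) w=1 -- no cycle. Running total: 3
Add edge (5,6) w=1 -- no cycle. Running total: 4
Skip edge (4,5) w=2 -- would create cycle
Add edge (2,3) w=4 -- no cycle. Running total: 8

MST edges: (1,5,w=1), (2,6,w=1), (4,6,w=1), (5,6,w=1), (2,3,w=4)
Total MST weight: 1 + 1 + 1 + 1 + 4 = 8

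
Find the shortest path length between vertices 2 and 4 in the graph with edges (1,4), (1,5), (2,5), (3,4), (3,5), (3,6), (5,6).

Step 1: Build adjacency list:
  1: 4, 5
  2: 5
  3: 4, 5, 6
  4: 1, 3
  5: 1, 2, 3, 6
  6: 3, 5

Step 2: BFS from vertex 2 to find shortest path to 4:
  vertex 5 reached at distance 1
  vertex 1 reached at distance 2
  vertex 3 reached at distance 2
  vertex 6 reached at distance 2
  vertex 4 reached at distance 3

Step 3: Shortest path: 2 -> 5 -> 3 -> 4
Path length: 3 edges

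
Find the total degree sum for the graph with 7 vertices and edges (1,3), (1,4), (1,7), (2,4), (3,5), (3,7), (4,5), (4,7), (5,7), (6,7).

Step 1: Count edges incident to each vertex:
  deg(1) = 3 (neighbors: 3, 4, 7)
  deg(2) = 1 (neighbors: 4)
  deg(3) = 3 (neighbors: 1, 5, 7)
  deg(4) = 4 (neighbors: 1, 2, 5, 7)
  deg(5) = 3 (neighbors: 3, 4, 7)
  deg(6) = 1 (neighbors: 7)
  deg(7) = 5 (neighbors: 1, 3, 4, 5, 6)

Step 2: Sum all degrees:
  3 + 1 + 3 + 4 + 3 + 1 + 5 = 20

Verification: sum of degrees = 2 * |E| = 2 * 10 = 20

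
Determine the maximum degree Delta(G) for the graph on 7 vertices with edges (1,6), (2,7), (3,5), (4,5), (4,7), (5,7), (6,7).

Step 1: Count edges incident to each vertex:
  deg(1) = 1 (neighbors: 6)
  deg(2) = 1 (neighbors: 7)
  deg(3) = 1 (neighbors: 5)
  deg(4) = 2 (neighbors: 5, 7)
  deg(5) = 3 (neighbors: 3, 4, 7)
  deg(6) = 2 (neighbors: 1, 7)
  deg(7) = 4 (neighbors: 2, 4, 5, 6)

Step 2: Find maximum:
  max(1, 1, 1, 2, 3, 2, 4) = 4 (vertex 7)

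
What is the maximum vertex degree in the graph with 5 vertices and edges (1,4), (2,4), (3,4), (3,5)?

Step 1: Count edges incident to each vertex:
  deg(1) = 1 (neighbors: 4)
  deg(2) = 1 (neighbors: 4)
  deg(3) = 2 (neighbors: 4, 5)
  deg(4) = 3 (neighbors: 1, 2, 3)
  deg(5) = 1 (neighbors: 3)

Step 2: Find maximum:
  max(1, 1, 2, 3, 1) = 3 (vertex 4)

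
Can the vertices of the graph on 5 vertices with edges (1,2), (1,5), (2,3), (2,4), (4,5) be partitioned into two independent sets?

Step 1: Attempt 2-coloring using BFS:
  Start at vertex 1, assign color 0
  Color vertex 2 with color 1 (neighbor of 1)
  Color vertex 5 with color 1 (neighbor of 1)
  Color vertex 3 with color 0 (neighbor of 2)
  Color vertex 4 with color 0 (neighbor of 2)

Step 2: 2-coloring succeeded. No conflicts found.
  Set A (color 0): {1, 3, 4}
  Set B (color 1): {2, 5}

The graph is bipartite with partition {1, 3, 4}, {2, 5}.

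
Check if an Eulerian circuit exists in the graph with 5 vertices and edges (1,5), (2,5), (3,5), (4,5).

Step 1: Find the degree of each vertex:
  deg(1) = 1
  deg(2) = 1
  deg(3) = 1
  deg(4) = 1
  deg(5) = 4

Step 2: Count vertices with odd degree:
  Odd-degree vertices: 1, 2, 3, 4 (4 total)

Step 3: Apply Euler's theorem:
  - Eulerian circuit exists iff graph is connected and all vertices have even degree
  - Eulerian path exists iff graph is connected and has 0 or 2 odd-degree vertices

Graph has 4 odd-degree vertices (need 0 or 2).
Neither Eulerian path nor Eulerian circuit exists.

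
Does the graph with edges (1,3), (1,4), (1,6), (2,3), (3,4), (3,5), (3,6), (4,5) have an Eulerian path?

Step 1: Find the degree of each vertex:
  deg(1) = 3
  deg(2) = 1
  deg(3) = 5
  deg(4) = 3
  deg(5) = 2
  deg(6) = 2

Step 2: Count vertices with odd degree:
  Odd-degree vertices: 1, 2, 3, 4 (4 total)

Step 3: Apply Euler's theorem:
  - Eulerian circuit exists iff graph is connected and all vertices have even degree
  - Eulerian path exists iff graph is connected and has 0 or 2 odd-degree vertices

Graph has 4 odd-degree vertices (need 0 or 2).
Neither Eulerian path nor Eulerian circuit exists.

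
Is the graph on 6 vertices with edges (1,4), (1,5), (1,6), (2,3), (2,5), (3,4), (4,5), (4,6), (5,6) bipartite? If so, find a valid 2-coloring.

Step 1: Attempt 2-coloring using BFS:
  Start at vertex 1, assign color 0
  Color vertex 4 with color 1 (neighbor of 1)
  Color vertex 5 with color 1 (neighbor of 1)
  Color vertex 6 with color 1 (neighbor of 1)
  Color vertex 3 with color 0 (neighbor of 4)

Step 2: Conflict found! Vertices 4 and 5 are adjacent but have the same color.
This means the graph contains an odd cycle.

The graph is NOT bipartite.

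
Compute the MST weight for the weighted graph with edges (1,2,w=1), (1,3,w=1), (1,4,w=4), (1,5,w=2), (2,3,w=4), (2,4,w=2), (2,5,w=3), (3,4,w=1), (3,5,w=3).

Apply Kruskal's algorithm (sort edges by weight, add if no cycle):

Sorted edges by weight:
  (1,2) w=1
  (1,3) w=1
  (3,4) w=1
  (1,5) w=2
  (2,4) w=2
  (2,5) w=3
  (3,5) w=3
  (1,4) w=4
  (2,3) w=4

Add edge (1,2) w=1 -- no cycle. Running total: 1
Add edge (1,3) w=1 -- no cycle. Running total: 2
Add edge (3,4) w=1 -- no cycle. Running total: 3
Add edge (1,5) w=2 -- no cycle. Running total: 5

MST edges: (1,2,w=1), (1,3,w=1), (3,4,w=1), (1,5,w=2)
Total MST weight: 1 + 1 + 1 + 2 = 5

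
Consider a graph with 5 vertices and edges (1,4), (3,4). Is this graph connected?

Step 1: Build adjacency list from edges:
  1: 4
  2: (none)
  3: 4
  4: 1, 3
  5: (none)

Step 2: Run BFS/DFS from vertex 1:
  Visited: {1, 4, 3}
  Reached 3 of 5 vertices

Step 3: Only 3 of 5 vertices reached. Graph is disconnected.
Connected components: {1, 3, 4}, {2}, {5}
Answer: No, the graph is not connected (3 components).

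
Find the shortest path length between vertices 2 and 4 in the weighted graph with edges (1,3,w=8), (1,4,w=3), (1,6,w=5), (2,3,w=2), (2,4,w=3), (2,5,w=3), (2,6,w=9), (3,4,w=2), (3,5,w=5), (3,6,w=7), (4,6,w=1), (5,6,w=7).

Step 1: Build adjacency list with weights:
  1: 3(w=8), 4(w=3), 6(w=5)
  2: 3(w=2), 4(w=3), 5(w=3), 6(w=9)
  3: 1(w=8), 2(w=2), 4(w=2), 5(w=5), 6(w=7)
  4: 1(w=3), 2(w=3), 3(w=2), 6(w=1)
  5: 2(w=3), 3(w=5), 6(w=7)
  6: 1(w=5), 2(w=9), 3(w=7), 4(w=1), 5(w=7)

Step 2: Apply Dijkstra's algorithm from vertex 2:
  Visit vertex 2 (distance=0)
    Update dist[3] = 2
    Update dist[4] = 3
    Update dist[5] = 3
    Update dist[6] = 9
  Visit vertex 3 (distance=2)
    Update dist[1] = 10
  Visit vertex 4 (distance=3)
    Update dist[1] = 6
    Update dist[6] = 4

Step 3: Shortest path: 2 -> 4
Total weight: 3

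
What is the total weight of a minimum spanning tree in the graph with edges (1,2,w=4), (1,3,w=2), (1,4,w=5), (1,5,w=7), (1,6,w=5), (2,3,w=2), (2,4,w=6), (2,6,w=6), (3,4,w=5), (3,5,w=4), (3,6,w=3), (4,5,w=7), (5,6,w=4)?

Apply Kruskal's algorithm (sort edges by weight, add if no cycle):

Sorted edges by weight:
  (1,3) w=2
  (2,3) w=2
  (3,6) w=3
  (1,2) w=4
  (3,5) w=4
  (5,6) w=4
  (1,4) w=5
  (1,6) w=5
  (3,4) w=5
  (2,4) w=6
  (2,6) w=6
  (1,5) w=7
  (4,5) w=7

Add edge (1,3) w=2 -- no cycle. Running total: 2
Add edge (2,3) w=2 -- no cycle. Running total: 4
Add edge (3,6) w=3 -- no cycle. Running total: 7
Skip edge (1,2) w=4 -- would create cycle
Add edge (3,5) w=4 -- no cycle. Running total: 11
Skip edge (5,6) w=4 -- would create cycle
Add edge (1,4) w=5 -- no cycle. Running total: 16

MST edges: (1,3,w=2), (2,3,w=2), (3,6,w=3), (3,5,w=4), (1,4,w=5)
Total MST weight: 2 + 2 + 3 + 4 + 5 = 16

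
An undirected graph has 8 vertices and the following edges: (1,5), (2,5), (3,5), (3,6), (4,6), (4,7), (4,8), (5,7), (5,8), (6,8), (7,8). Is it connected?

Step 1: Build adjacency list from edges:
  1: 5
  2: 5
  3: 5, 6
  4: 6, 7, 8
  5: 1, 2, 3, 7, 8
  6: 3, 4, 8
  7: 4, 5, 8
  8: 4, 5, 6, 7

Step 2: Run BFS/DFS from vertex 1:
  Visited: {1, 5, 2, 3, 7, 8, 6, 4}
  Reached 8 of 8 vertices

Step 3: All 8 vertices reached from vertex 1, so the graph is connected.
Answer: Yes, the graph is connected.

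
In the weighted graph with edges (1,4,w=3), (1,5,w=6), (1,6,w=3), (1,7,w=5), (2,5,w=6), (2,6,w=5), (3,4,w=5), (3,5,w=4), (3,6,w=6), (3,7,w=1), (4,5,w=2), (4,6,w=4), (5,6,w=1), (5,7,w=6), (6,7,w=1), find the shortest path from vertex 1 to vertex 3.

Step 1: Build adjacency list with weights:
  1: 4(w=3), 5(w=6), 6(w=3), 7(w=5)
  2: 5(w=6), 6(w=5)
  3: 4(w=5), 5(w=4), 6(w=6), 7(w=1)
  4: 1(w=3), 3(w=5), 5(w=2), 6(w=4)
  5: 1(w=6), 2(w=6), 3(w=4), 4(w=2), 6(w=1), 7(w=6)
  6: 1(w=3), 2(w=5), 3(w=6), 4(w=4), 5(w=1), 7(w=1)
  7: 1(w=5), 3(w=1), 5(w=6), 6(w=1)

Step 2: Apply Dijkstra's algorithm from vertex 1:
  Visit vertex 1 (distance=0)
    Update dist[4] = 3
    Update dist[5] = 6
    Update dist[6] = 3
    Update dist[7] = 5
  Visit vertex 4 (distance=3)
    Update dist[3] = 8
    Update dist[5] = 5
  Visit vertex 6 (distance=3)
    Update dist[2] = 8
    Update dist[5] = 4
    Update dist[7] = 4
  Visit vertex 5 (distance=4)
  Visit vertex 7 (distance=4)
    Update dist[3] = 5
  Visit vertex 3 (distance=5)

Step 3: Shortest path: 1 -> 6 -> 7 -> 3
Total weight: 3 + 1 + 1 = 5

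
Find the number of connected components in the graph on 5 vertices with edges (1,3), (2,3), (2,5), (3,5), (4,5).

Step 1: Build adjacency list from edges:
  1: 3
  2: 3, 5
  3: 1, 2, 5
  4: 5
  5: 2, 3, 4

Step 2: Run BFS/DFS from vertex 1:
  Visited: {1, 3, 2, 5, 4}
  Reached 5 of 5 vertices

Step 3: All 5 vertices reached from vertex 1, so the graph is connected.
Number of connected components: 1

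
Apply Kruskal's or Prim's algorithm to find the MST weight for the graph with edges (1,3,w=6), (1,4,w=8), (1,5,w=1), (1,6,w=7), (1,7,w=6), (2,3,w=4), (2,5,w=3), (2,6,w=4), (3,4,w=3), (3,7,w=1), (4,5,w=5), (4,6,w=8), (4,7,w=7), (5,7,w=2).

Apply Kruskal's algorithm (sort edges by weight, add if no cycle):

Sorted edges by weight:
  (1,5) w=1
  (3,7) w=1
  (5,7) w=2
  (2,5) w=3
  (3,4) w=3
  (2,3) w=4
  (2,6) w=4
  (4,5) w=5
  (1,3) w=6
  (1,7) w=6
  (1,6) w=7
  (4,7) w=7
  (1,4) w=8
  (4,6) w=8

Add edge (1,5) w=1 -- no cycle. Running total: 1
Add edge (3,7) w=1 -- no cycle. Running total: 2
Add edge (5,7) w=2 -- no cycle. Running total: 4
Add edge (2,5) w=3 -- no cycle. Running total: 7
Add edge (3,4) w=3 -- no cycle. Running total: 10
Skip edge (2,3) w=4 -- would create cycle
Add edge (2,6) w=4 -- no cycle. Running total: 14

MST edges: (1,5,w=1), (3,7,w=1), (5,7,w=2), (2,5,w=3), (3,4,w=3), (2,6,w=4)
Total MST weight: 1 + 1 + 2 + 3 + 3 + 4 = 14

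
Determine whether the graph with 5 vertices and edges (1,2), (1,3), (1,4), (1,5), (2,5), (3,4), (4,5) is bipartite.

Step 1: Attempt 2-coloring using BFS:
  Start at vertex 1, assign color 0
  Color vertex 2 with color 1 (neighbor of 1)
  Color vertex 3 with color 1 (neighbor of 1)
  Color vertex 4 with color 1 (neighbor of 1)
  Color vertex 5 with color 1 (neighbor of 1)

Step 2: Conflict found! Vertices 2 and 5 are adjacent but have the same color.
This means the graph contains an odd cycle.

The graph is NOT bipartite.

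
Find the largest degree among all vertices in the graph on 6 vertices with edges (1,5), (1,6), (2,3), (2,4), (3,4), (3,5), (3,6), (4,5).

Step 1: Count edges incident to each vertex:
  deg(1) = 2 (neighbors: 5, 6)
  deg(2) = 2 (neighbors: 3, 4)
  deg(3) = 4 (neighbors: 2, 4, 5, 6)
  deg(4) = 3 (neighbors: 2, 3, 5)
  deg(5) = 3 (neighbors: 1, 3, 4)
  deg(6) = 2 (neighbors: 1, 3)

Step 2: Find maximum:
  max(2, 2, 4, 3, 3, 2) = 4 (vertex 3)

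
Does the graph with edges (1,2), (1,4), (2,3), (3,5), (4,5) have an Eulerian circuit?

Step 1: Find the degree of each vertex:
  deg(1) = 2
  deg(2) = 2
  deg(3) = 2
  deg(4) = 2
  deg(5) = 2

Step 2: Count vertices with odd degree:
  All vertices have even degree (0 odd-degree vertices)

Step 3: Apply Euler's theorem:
  - Eulerian circuit exists iff graph is connected and all vertices have even degree
  - Eulerian path exists iff graph is connected and has 0 or 2 odd-degree vertices

Graph is connected with 0 odd-degree vertices.
Both Eulerian circuit and Eulerian path exist.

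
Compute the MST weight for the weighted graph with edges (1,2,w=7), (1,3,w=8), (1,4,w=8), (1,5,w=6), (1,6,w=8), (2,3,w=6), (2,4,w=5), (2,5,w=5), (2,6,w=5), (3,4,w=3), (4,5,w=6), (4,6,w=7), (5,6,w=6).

Apply Kruskal's algorithm (sort edges by weight, add if no cycle):

Sorted edges by weight:
  (3,4) w=3
  (2,5) w=5
  (2,4) w=5
  (2,6) w=5
  (1,5) w=6
  (2,3) w=6
  (4,5) w=6
  (5,6) w=6
  (1,2) w=7
  (4,6) w=7
  (1,3) w=8
  (1,4) w=8
  (1,6) w=8

Add edge (3,4) w=3 -- no cycle. Running total: 3
Add edge (2,5) w=5 -- no cycle. Running total: 8
Add edge (2,4) w=5 -- no cycle. Running total: 13
Add edge (2,6) w=5 -- no cycle. Running total: 18
Add edge (1,5) w=6 -- no cycle. Running total: 24

MST edges: (3,4,w=3), (2,5,w=5), (2,4,w=5), (2,6,w=5), (1,5,w=6)
Total MST weight: 3 + 5 + 5 + 5 + 6 = 24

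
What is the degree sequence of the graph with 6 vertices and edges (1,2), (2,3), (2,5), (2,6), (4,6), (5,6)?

Step 1: Count edges incident to each vertex:
  deg(1) = 1 (neighbors: 2)
  deg(2) = 4 (neighbors: 1, 3, 5, 6)
  deg(3) = 1 (neighbors: 2)
  deg(4) = 1 (neighbors: 6)
  deg(5) = 2 (neighbors: 2, 6)
  deg(6) = 3 (neighbors: 2, 4, 5)

Step 2: Sort degrees in non-increasing order:
  Degrees: [1, 4, 1, 1, 2, 3] -> sorted: [4, 3, 2, 1, 1, 1]

Degree sequence: [4, 3, 2, 1, 1, 1]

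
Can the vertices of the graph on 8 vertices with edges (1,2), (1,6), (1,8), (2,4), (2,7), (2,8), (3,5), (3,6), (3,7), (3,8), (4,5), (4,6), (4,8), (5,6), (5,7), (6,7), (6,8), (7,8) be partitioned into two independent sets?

Step 1: Attempt 2-coloring using BFS:
  Start at vertex 1, assign color 0
  Color vertex 2 with color 1 (neighbor of 1)
  Color vertex 6 with color 1 (neighbor of 1)
  Color vertex 8 with color 1 (neighbor of 1)
  Color vertex 4 with color 0 (neighbor of 2)
  Color vertex 7 with color 0 (neighbor of 2)

Step 2: Conflict found! Vertices 2 and 8 are adjacent but have the same color.
This means the graph contains an odd cycle.

The graph is NOT bipartite.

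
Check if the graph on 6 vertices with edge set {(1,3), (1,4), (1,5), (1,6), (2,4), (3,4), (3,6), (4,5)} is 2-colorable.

Step 1: Attempt 2-coloring using BFS:
  Start at vertex 1, assign color 0
  Color vertex 3 with color 1 (neighbor of 1)
  Color vertex 4 with color 1 (neighbor of 1)
  Color vertex 5 with color 1 (neighbor of 1)
  Color vertex 6 with color 1 (neighbor of 1)

Step 2: Conflict found! Vertices 3 and 4 are adjacent but have the same color.
This means the graph contains an odd cycle.

The graph is NOT bipartite.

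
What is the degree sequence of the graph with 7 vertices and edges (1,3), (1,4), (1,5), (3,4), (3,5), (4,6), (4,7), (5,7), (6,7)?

Step 1: Count edges incident to each vertex:
  deg(1) = 3 (neighbors: 3, 4, 5)
  deg(2) = 0 (neighbors: none)
  deg(3) = 3 (neighbors: 1, 4, 5)
  deg(4) = 4 (neighbors: 1, 3, 6, 7)
  deg(5) = 3 (neighbors: 1, 3, 7)
  deg(6) = 2 (neighbors: 4, 7)
  deg(7) = 3 (neighbors: 4, 5, 6)

Step 2: Sort degrees in non-increasing order:
  Degrees: [3, 0, 3, 4, 3, 2, 3] -> sorted: [4, 3, 3, 3, 3, 2, 0]

Degree sequence: [4, 3, 3, 3, 3, 2, 0]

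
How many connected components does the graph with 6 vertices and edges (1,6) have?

Step 1: Build adjacency list from edges:
  1: 6
  2: (none)
  3: (none)
  4: (none)
  5: (none)
  6: 1

Step 2: Run BFS/DFS from vertex 1:
  Visited: {1, 6}
  Reached 2 of 6 vertices

Step 3: Only 2 of 6 vertices reached. Graph is disconnected.
Connected components: {1, 6}, {2}, {3}, {4}, {5}
Number of connected components: 5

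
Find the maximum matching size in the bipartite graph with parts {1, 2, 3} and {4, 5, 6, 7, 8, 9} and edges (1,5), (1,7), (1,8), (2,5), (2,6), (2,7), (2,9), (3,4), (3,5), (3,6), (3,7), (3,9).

Step 1: List the neighbors of each left vertex:
  1: 5, 7, 8
  2: 5, 6, 7, 9
  3: 4, 5, 6, 7, 9

Step 2: Greedily match left vertices, then look for augmenting paths:
  Match 1 -- 5
  Match 2 -- 6
  Match 3 -- 4
  No augmenting path remains.

Step 3: Verify this is maximum:
  Matching size 3 = min(|L|, |R|) = min(3, 6), which is an upper bound, so this matching is maximum.

Maximum matching: {(1,5), (2,6), (3,4)}
Size: 3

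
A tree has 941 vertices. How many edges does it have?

A tree on n vertices always has exactly n - 1 edges.
For n = 941: edges = 941 - 1 = 940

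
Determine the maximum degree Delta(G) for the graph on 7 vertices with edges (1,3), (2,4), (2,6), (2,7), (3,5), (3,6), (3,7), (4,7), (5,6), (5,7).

Step 1: Count edges incident to each vertex:
  deg(1) = 1 (neighbors: 3)
  deg(2) = 3 (neighbors: 4, 6, 7)
  deg(3) = 4 (neighbors: 1, 5, 6, 7)
  deg(4) = 2 (neighbors: 2, 7)
  deg(5) = 3 (neighbors: 3, 6, 7)
  deg(6) = 3 (neighbors: 2, 3, 5)
  deg(7) = 4 (neighbors: 2, 3, 4, 5)

Step 2: Find maximum:
  max(1, 3, 4, 2, 3, 3, 4) = 4 (vertex 3)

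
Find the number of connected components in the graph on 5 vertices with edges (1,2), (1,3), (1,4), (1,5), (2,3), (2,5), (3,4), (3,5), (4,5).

Step 1: Build adjacency list from edges:
  1: 2, 3, 4, 5
  2: 1, 3, 5
  3: 1, 2, 4, 5
  4: 1, 3, 5
  5: 1, 2, 3, 4

Step 2: Run BFS/DFS from vertex 1:
  Visited: {1, 2, 3, 4, 5}
  Reached 5 of 5 vertices

Step 3: All 5 vertices reached from vertex 1, so the graph is connected.
Number of connected components: 1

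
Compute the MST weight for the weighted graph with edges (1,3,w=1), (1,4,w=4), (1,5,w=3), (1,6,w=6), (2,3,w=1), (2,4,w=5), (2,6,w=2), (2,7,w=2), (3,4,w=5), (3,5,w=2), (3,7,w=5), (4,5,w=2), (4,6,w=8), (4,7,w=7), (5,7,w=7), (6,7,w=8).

Apply Kruskal's algorithm (sort edges by weight, add if no cycle):

Sorted edges by weight:
  (1,3) w=1
  (2,3) w=1
  (2,6) w=2
  (2,7) w=2
  (3,5) w=2
  (4,5) w=2
  (1,5) w=3
  (1,4) w=4
  (2,4) w=5
  (3,4) w=5
  (3,7) w=5
  (1,6) w=6
  (4,7) w=7
  (5,7) w=7
  (4,6) w=8
  (6,7) w=8

Add edge (1,3) w=1 -- no cycle. Running total: 1
Add edge (2,3) w=1 -- no cycle. Running total: 2
Add edge (2,6) w=2 -- no cycle. Running total: 4
Add edge (2,7) w=2 -- no cycle. Running total: 6
Add edge (3,5) w=2 -- no cycle. Running total: 8
Add edge (4,5) w=2 -- no cycle. Running total: 10

MST edges: (1,3,w=1), (2,3,w=1), (2,6,w=2), (2,7,w=2), (3,5,w=2), (4,5,w=2)
Total MST weight: 1 + 1 + 2 + 2 + 2 + 2 = 10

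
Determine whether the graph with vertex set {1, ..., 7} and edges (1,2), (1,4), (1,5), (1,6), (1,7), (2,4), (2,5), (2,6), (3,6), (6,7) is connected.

Step 1: Build adjacency list from edges:
  1: 2, 4, 5, 6, 7
  2: 1, 4, 5, 6
  3: 6
  4: 1, 2
  5: 1, 2
  6: 1, 2, 3, 7
  7: 1, 6

Step 2: Run BFS/DFS from vertex 1:
  Visited: {1, 2, 4, 5, 6, 7, 3}
  Reached 7 of 7 vertices

Step 3: All 7 vertices reached from vertex 1, so the graph is connected.
Answer: Yes, the graph is connected.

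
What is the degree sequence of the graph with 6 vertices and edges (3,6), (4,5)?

Step 1: Count edges incident to each vertex:
  deg(1) = 0 (neighbors: none)
  deg(2) = 0 (neighbors: none)
  deg(3) = 1 (neighbors: 6)
  deg(4) = 1 (neighbors: 5)
  deg(5) = 1 (neighbors: 4)
  deg(6) = 1 (neighbors: 3)

Step 2: Sort degrees in non-increasing order:
  Degrees: [0, 0, 1, 1, 1, 1] -> sorted: [1, 1, 1, 1, 0, 0]

Degree sequence: [1, 1, 1, 1, 0, 0]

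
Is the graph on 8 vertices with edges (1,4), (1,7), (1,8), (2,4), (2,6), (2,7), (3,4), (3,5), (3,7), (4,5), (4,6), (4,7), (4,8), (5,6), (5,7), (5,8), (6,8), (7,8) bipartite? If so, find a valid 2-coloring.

Step 1: Attempt 2-coloring using BFS:
  Start at vertex 1, assign color 0
  Color vertex 4 with color 1 (neighbor of 1)
  Color vertex 7 with color 1 (neighbor of 1)
  Color vertex 8 with color 1 (neighbor of 1)
  Color vertex 2 with color 0 (neighbor of 4)
  Color vertex 3 with color 0 (neighbor of 4)
  Color vertex 5 with color 0 (neighbor of 4)
  Color vertex 6 with color 0 (neighbor of 4)

Step 2: Conflict found! Vertices 4 and 7 are adjacent but have the same color.
This means the graph contains an odd cycle.

The graph is NOT bipartite.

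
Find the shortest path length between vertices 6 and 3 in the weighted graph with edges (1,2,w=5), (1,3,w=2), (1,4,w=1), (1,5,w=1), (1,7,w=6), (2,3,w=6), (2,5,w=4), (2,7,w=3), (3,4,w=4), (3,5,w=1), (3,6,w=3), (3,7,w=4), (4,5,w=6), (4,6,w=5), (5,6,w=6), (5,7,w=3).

Step 1: Build adjacency list with weights:
  1: 2(w=5), 3(w=2), 4(w=1), 5(w=1), 7(w=6)
  2: 1(w=5), 3(w=6), 5(w=4), 7(w=3)
  3: 1(w=2), 2(w=6), 4(w=4), 5(w=1), 6(w=3), 7(w=4)
  4: 1(w=1), 3(w=4), 5(w=6), 6(w=5)
  5: 1(w=1), 2(w=4), 3(w=1), 4(w=6), 6(w=6), 7(w=3)
  6: 3(w=3), 4(w=5), 5(w=6)
  7: 1(w=6), 2(w=3), 3(w=4), 5(w=3)

Step 2: Apply Dijkstra's algorithm from vertex 6:
  Visit vertex 6 (distance=0)
    Update dist[3] = 3
    Update dist[4] = 5
    Update dist[5] = 6
  Visit vertex 3 (distance=3)
    Update dist[1] = 5
    Update dist[2] = 9
    Update dist[5] = 4
    Update dist[7] = 7

Step 3: Shortest path: 6 -> 3
Total weight: 3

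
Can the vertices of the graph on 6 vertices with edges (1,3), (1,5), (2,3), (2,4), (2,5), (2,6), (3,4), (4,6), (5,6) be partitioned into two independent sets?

Step 1: Attempt 2-coloring using BFS:
  Start at vertex 1, assign color 0
  Color vertex 3 with color 1 (neighbor of 1)
  Color vertex 5 with color 1 (neighbor of 1)
  Color vertex 2 with color 0 (neighbor of 3)
  Color vertex 4 with color 0 (neighbor of 3)
  Color vertex 6 with color 0 (neighbor of 5)

Step 2: Conflict found! Vertices 2 and 4 are adjacent but have the same color.
This means the graph contains an odd cycle.

The graph is NOT bipartite.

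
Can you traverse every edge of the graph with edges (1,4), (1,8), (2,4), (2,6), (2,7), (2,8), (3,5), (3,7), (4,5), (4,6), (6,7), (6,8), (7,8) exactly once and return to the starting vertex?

Step 1: Find the degree of each vertex:
  deg(1) = 2
  deg(2) = 4
  deg(3) = 2
  deg(4) = 4
  deg(5) = 2
  deg(6) = 4
  deg(7) = 4
  deg(8) = 4

Step 2: Count vertices with odd degree:
  All vertices have even degree (0 odd-degree vertices)

Step 3: Apply Euler's theorem:
  - Eulerian circuit exists iff graph is connected and all vertices have even degree
  - Eulerian path exists iff graph is connected and has 0 or 2 odd-degree vertices

Graph is connected with 0 odd-degree vertices.
Both Eulerian circuit and Eulerian path exist.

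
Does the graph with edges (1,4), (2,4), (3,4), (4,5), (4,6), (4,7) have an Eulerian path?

Step 1: Find the degree of each vertex:
  deg(1) = 1
  deg(2) = 1
  deg(3) = 1
  deg(4) = 6
  deg(5) = 1
  deg(6) = 1
  deg(7) = 1

Step 2: Count vertices with odd degree:
  Odd-degree vertices: 1, 2, 3, 5, 6, 7 (6 total)

Step 3: Apply Euler's theorem:
  - Eulerian circuit exists iff graph is connected and all vertices have even degree
  - Eulerian path exists iff graph is connected and has 0 or 2 odd-degree vertices

Graph has 6 odd-degree vertices (need 0 or 2).
Neither Eulerian path nor Eulerian circuit exists.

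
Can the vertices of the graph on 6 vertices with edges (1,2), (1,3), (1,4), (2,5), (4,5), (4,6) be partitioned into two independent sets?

Step 1: Attempt 2-coloring using BFS:
  Start at vertex 1, assign color 0
  Color vertex 2 with color 1 (neighbor of 1)
  Color vertex 3 with color 1 (neighbor of 1)
  Color vertex 4 with color 1 (neighbor of 1)
  Color vertex 5 with color 0 (neighbor of 2)
  Color vertex 6 with color 0 (neighbor of 4)

Step 2: 2-coloring succeeded. No conflicts found.
  Set A (color 0): {1, 5, 6}
  Set B (color 1): {2, 3, 4}

The graph is bipartite with partition {1, 5, 6}, {2, 3, 4}.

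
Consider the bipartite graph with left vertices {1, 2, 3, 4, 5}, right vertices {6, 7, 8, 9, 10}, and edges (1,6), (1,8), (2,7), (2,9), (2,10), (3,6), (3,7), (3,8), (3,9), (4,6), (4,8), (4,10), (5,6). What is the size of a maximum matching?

Step 1: List the neighbors of each left vertex:
  1: 6, 8
  2: 7, 9, 10
  3: 6, 7, 8, 9
  4: 6, 8, 10
  5: 6

Step 2: Greedily match left vertices, then look for augmenting paths:
  Match 1 -- 8
  Match 2 -- 7
  Match 3 -- 9
  Match 4 -- 10
  Match 5 -- 6
  No augmenting path remains.

Step 3: Verify this is maximum:
  Matching size 5 = min(|L|, |R|) = min(5, 5), which is an upper bound, so this matching is maximum.

Maximum matching: {(1,8), (2,7), (3,9), (4,10), (5,6)}
Size: 5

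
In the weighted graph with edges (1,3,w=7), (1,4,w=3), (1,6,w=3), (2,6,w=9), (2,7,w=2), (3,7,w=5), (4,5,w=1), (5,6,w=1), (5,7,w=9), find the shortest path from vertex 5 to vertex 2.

Step 1: Build adjacency list with weights:
  1: 3(w=7), 4(w=3), 6(w=3)
  2: 6(w=9), 7(w=2)
  3: 1(w=7), 7(w=5)
  4: 1(w=3), 5(w=1)
  5: 4(w=1), 6(w=1), 7(w=9)
  6: 1(w=3), 2(w=9), 5(w=1)
  7: 2(w=2), 3(w=5), 5(w=9)

Step 2: Apply Dijkstra's algorithm from vertex 5:
  Visit vertex 5 (distance=0)
    Update dist[4] = 1
    Update dist[6] = 1
    Update dist[7] = 9
  Visit vertex 4 (distance=1)
    Update dist[1] = 4
  Visit vertex 6 (distance=1)
    Update dist[2] = 10
  Visit vertex 1 (distance=4)
    Update dist[3] = 11
  Visit vertex 7 (distance=9)
  Visit vertex 2 (distance=10)

Step 3: Shortest path: 5 -> 6 -> 2
Total weight: 1 + 9 = 10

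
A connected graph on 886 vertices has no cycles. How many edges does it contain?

A tree on n vertices always has exactly n - 1 edges.
For n = 886: edges = 886 - 1 = 885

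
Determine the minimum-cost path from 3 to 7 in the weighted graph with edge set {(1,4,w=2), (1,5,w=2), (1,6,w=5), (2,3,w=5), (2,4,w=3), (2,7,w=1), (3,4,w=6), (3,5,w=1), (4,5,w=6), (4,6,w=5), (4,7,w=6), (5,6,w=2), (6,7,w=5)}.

Step 1: Build adjacency list with weights:
  1: 4(w=2), 5(w=2), 6(w=5)
  2: 3(w=5), 4(w=3), 7(w=1)
  3: 2(w=5), 4(w=6), 5(w=1)
  4: 1(w=2), 2(w=3), 3(w=6), 5(w=6), 6(w=5), 7(w=6)
  5: 1(w=2), 3(w=1), 4(w=6), 6(w=2)
  6: 1(w=5), 4(w=5), 5(w=2), 7(w=5)
  7: 2(w=1), 4(w=6), 6(w=5)

Step 2: Apply Dijkstra's algorithm from vertex 3:
  Visit vertex 3 (distance=0)
    Update dist[2] = 5
    Update dist[4] = 6
    Update dist[5] = 1
  Visit vertex 5 (distance=1)
    Update dist[1] = 3
    Update dist[6] = 3
  Visit vertex 1 (distance=3)
    Update dist[4] = 5
  Visit vertex 6 (distance=3)
    Update dist[7] = 8
  Visit vertex 2 (distance=5)
    Update dist[7] = 6
  Visit vertex 4 (distance=5)
  Visit vertex 7 (distance=6)

Step 3: Shortest path: 3 -> 2 -> 7
Total weight: 5 + 1 = 6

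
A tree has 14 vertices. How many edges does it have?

A tree on n vertices always has exactly n - 1 edges.
For n = 14: edges = 14 - 1 = 13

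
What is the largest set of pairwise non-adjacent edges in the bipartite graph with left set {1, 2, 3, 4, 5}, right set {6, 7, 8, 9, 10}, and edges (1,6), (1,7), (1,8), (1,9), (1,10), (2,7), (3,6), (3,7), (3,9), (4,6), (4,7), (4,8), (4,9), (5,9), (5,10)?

Step 1: List the neighbors of each left vertex:
  1: 6, 7, 8, 9, 10
  2: 7
  3: 6, 7, 9
  4: 6, 7, 8, 9
  5: 9, 10

Step 2: Greedily match left vertices, then look for augmenting paths:
  Match 1 -- 6
  Match 2 -- 7
  Match 3 -- 9
  Match 4 -- 8
  Match 5 -- 10
  No augmenting path remains.

Step 3: Verify this is maximum:
  Matching size 5 = min(|L|, |R|) = min(5, 5), which is an upper bound, so this matching is maximum.

Maximum matching: {(1,6), (2,7), (3,9), (4,8), (5,10)}
Size: 5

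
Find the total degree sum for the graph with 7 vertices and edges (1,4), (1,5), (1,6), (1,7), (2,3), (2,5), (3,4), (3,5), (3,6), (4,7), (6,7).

Step 1: Count edges incident to each vertex:
  deg(1) = 4 (neighbors: 4, 5, 6, 7)
  deg(2) = 2 (neighbors: 3, 5)
  deg(3) = 4 (neighbors: 2, 4, 5, 6)
  deg(4) = 3 (neighbors: 1, 3, 7)
  deg(5) = 3 (neighbors: 1, 2, 3)
  deg(6) = 3 (neighbors: 1, 3, 7)
  deg(7) = 3 (neighbors: 1, 4, 6)

Step 2: Sum all degrees:
  4 + 2 + 4 + 3 + 3 + 3 + 3 = 22

Verification: sum of degrees = 2 * |E| = 2 * 11 = 22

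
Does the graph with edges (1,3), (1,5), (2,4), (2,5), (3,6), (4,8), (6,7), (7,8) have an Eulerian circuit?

Step 1: Find the degree of each vertex:
  deg(1) = 2
  deg(2) = 2
  deg(3) = 2
  deg(4) = 2
  deg(5) = 2
  deg(6) = 2
  deg(7) = 2
  deg(8) = 2

Step 2: Count vertices with odd degree:
  All vertices have even degree (0 odd-degree vertices)

Step 3: Apply Euler's theorem:
  - Eulerian circuit exists iff graph is connected and all vertices have even degree
  - Eulerian path exists iff graph is connected and has 0 or 2 odd-degree vertices

Graph is connected with 0 odd-degree vertices.
Both Eulerian circuit and Eulerian path exist.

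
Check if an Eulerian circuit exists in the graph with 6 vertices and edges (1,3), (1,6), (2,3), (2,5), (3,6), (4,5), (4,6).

Step 1: Find the degree of each vertex:
  deg(1) = 2
  deg(2) = 2
  deg(3) = 3
  deg(4) = 2
  deg(5) = 2
  deg(6) = 3

Step 2: Count vertices with odd degree:
  Odd-degree vertices: 3, 6 (2 total)

Step 3: Apply Euler's theorem:
  - Eulerian circuit exists iff graph is connected and all vertices have even degree
  - Eulerian path exists iff graph is connected and has 0 or 2 odd-degree vertices

Graph is connected with exactly 2 odd-degree vertices (3, 6).
Eulerian path exists (starting and ending at the odd-degree vertices), but no Eulerian circuit.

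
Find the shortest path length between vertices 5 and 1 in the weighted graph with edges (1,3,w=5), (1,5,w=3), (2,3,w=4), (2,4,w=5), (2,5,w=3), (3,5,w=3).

Step 1: Build adjacency list with weights:
  1: 3(w=5), 5(w=3)
  2: 3(w=4), 4(w=5), 5(w=3)
  3: 1(w=5), 2(w=4), 5(w=3)
  4: 2(w=5)
  5: 1(w=3), 2(w=3), 3(w=3)

Step 2: Apply Dijkstra's algorithm from vertex 5:
  Visit vertex 5 (distance=0)
    Update dist[1] = 3
    Update dist[2] = 3
    Update dist[3] = 3
  Visit vertex 1 (distance=3)

Step 3: Shortest path: 5 -> 1
Total weight: 3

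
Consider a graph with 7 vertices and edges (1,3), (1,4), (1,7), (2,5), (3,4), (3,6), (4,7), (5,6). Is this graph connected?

Step 1: Build adjacency list from edges:
  1: 3, 4, 7
  2: 5
  3: 1, 4, 6
  4: 1, 3, 7
  5: 2, 6
  6: 3, 5
  7: 1, 4

Step 2: Run BFS/DFS from vertex 1:
  Visited: {1, 3, 4, 7, 6, 5, 2}
  Reached 7 of 7 vertices

Step 3: All 7 vertices reached from vertex 1, so the graph is connected.
Answer: Yes, the graph is connected.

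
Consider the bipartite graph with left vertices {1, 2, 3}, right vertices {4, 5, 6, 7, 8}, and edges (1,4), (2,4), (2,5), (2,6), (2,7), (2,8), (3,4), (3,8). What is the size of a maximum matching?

Step 1: List the neighbors of each left vertex:
  1: 4
  2: 4, 5, 6, 7, 8
  3: 4, 8

Step 2: Greedily match left vertices, then look for augmenting paths:
  Match 1 -- 4
  Match 2 -- 5
  Match 3 -- 8
  No augmenting path remains.

Step 3: Verify this is maximum:
  Matching size 3 = min(|L|, |R|) = min(3, 5), which is an upper bound, so this matching is maximum.

Maximum matching: {(1,4), (2,5), (3,8)}
Size: 3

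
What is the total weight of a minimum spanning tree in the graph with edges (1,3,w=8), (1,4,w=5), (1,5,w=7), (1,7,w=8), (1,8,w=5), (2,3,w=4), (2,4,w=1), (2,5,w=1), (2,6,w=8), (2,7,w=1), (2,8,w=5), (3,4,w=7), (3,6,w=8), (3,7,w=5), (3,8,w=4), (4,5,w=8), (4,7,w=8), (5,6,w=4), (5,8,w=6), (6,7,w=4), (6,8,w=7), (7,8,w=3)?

Apply Kruskal's algorithm (sort edges by weight, add if no cycle):

Sorted edges by weight:
  (2,4) w=1
  (2,5) w=1
  (2,7) w=1
  (7,8) w=3
  (2,3) w=4
  (3,8) w=4
  (5,6) w=4
  (6,7) w=4
  (1,8) w=5
  (1,4) w=5
  (2,8) w=5
  (3,7) w=5
  (5,8) w=6
  (1,5) w=7
  (3,4) w=7
  (6,8) w=7
  (1,3) w=8
  (1,7) w=8
  (2,6) w=8
  (3,6) w=8
  (4,5) w=8
  (4,7) w=8

Add edge (2,4) w=1 -- no cycle. Running total: 1
Add edge (2,5) w=1 -- no cycle. Running total: 2
Add edge (2,7) w=1 -- no cycle. Running total: 3
Add edge (7,8) w=3 -- no cycle. Running total: 6
Add edge (2,3) w=4 -- no cycle. Running total: 10
Skip edge (3,8) w=4 -- would create cycle
Add edge (5,6) w=4 -- no cycle. Running total: 14
Skip edge (6,7) w=4 -- would create cycle
Add edge (1,8) w=5 -- no cycle. Running total: 19

MST edges: (2,4,w=1), (2,5,w=1), (2,7,w=1), (7,8,w=3), (2,3,w=4), (5,6,w=4), (1,8,w=5)
Total MST weight: 1 + 1 + 1 + 3 + 4 + 4 + 5 = 19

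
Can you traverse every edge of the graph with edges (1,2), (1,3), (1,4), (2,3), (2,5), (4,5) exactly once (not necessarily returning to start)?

Step 1: Find the degree of each vertex:
  deg(1) = 3
  deg(2) = 3
  deg(3) = 2
  deg(4) = 2
  deg(5) = 2

Step 2: Count vertices with odd degree:
  Odd-degree vertices: 1, 2 (2 total)

Step 3: Apply Euler's theorem:
  - Eulerian circuit exists iff graph is connected and all vertices have even degree
  - Eulerian path exists iff graph is connected and has 0 or 2 odd-degree vertices

Graph is connected with exactly 2 odd-degree vertices (1, 2).
Eulerian path exists (starting and ending at the odd-degree vertices), but no Eulerian circuit.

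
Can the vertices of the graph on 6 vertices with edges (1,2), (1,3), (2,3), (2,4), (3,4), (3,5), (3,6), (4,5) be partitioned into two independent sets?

Step 1: Attempt 2-coloring using BFS:
  Start at vertex 1, assign color 0
  Color vertex 2 with color 1 (neighbor of 1)
  Color vertex 3 with color 1 (neighbor of 1)

Step 2: Conflict found! Vertices 2 and 3 are adjacent but have the same color.
This means the graph contains an odd cycle.

The graph is NOT bipartite.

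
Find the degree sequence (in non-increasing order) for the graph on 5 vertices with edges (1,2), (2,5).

Step 1: Count edges incident to each vertex:
  deg(1) = 1 (neighbors: 2)
  deg(2) = 2 (neighbors: 1, 5)
  deg(3) = 0 (neighbors: none)
  deg(4) = 0 (neighbors: none)
  deg(5) = 1 (neighbors: 2)

Step 2: Sort degrees in non-increasing order:
  Degrees: [1, 2, 0, 0, 1] -> sorted: [2, 1, 1, 0, 0]

Degree sequence: [2, 1, 1, 0, 0]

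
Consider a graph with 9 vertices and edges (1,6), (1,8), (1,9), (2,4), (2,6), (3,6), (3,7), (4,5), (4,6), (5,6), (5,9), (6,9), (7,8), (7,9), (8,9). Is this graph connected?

Step 1: Build adjacency list from edges:
  1: 6, 8, 9
  2: 4, 6
  3: 6, 7
  4: 2, 5, 6
  5: 4, 6, 9
  6: 1, 2, 3, 4, 5, 9
  7: 3, 8, 9
  8: 1, 7, 9
  9: 1, 5, 6, 7, 8

Step 2: Run BFS/DFS from vertex 1:
  Visited: {1, 6, 8, 9, 2, 3, 4, 5, 7}
  Reached 9 of 9 vertices

Step 3: All 9 vertices reached from vertex 1, so the graph is connected.
Answer: Yes, the graph is connected.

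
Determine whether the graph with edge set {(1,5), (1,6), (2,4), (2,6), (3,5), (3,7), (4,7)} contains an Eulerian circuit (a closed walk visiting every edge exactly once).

Step 1: Find the degree of each vertex:
  deg(1) = 2
  deg(2) = 2
  deg(3) = 2
  deg(4) = 2
  deg(5) = 2
  deg(6) = 2
  deg(7) = 2

Step 2: Count vertices with odd degree:
  All vertices have even degree (0 odd-degree vertices)

Step 3: Apply Euler's theorem:
  - Eulerian circuit exists iff graph is connected and all vertices have even degree
  - Eulerian path exists iff graph is connected and has 0 or 2 odd-degree vertices

Graph is connected with 0 odd-degree vertices.
Both Eulerian circuit and Eulerian path exist.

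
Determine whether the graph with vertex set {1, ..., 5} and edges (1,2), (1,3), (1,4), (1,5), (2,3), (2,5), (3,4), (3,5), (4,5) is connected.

Step 1: Build adjacency list from edges:
  1: 2, 3, 4, 5
  2: 1, 3, 5
  3: 1, 2, 4, 5
  4: 1, 3, 5
  5: 1, 2, 3, 4

Step 2: Run BFS/DFS from vertex 1:
  Visited: {1, 2, 3, 4, 5}
  Reached 5 of 5 vertices

Step 3: All 5 vertices reached from vertex 1, so the graph is connected.
Answer: Yes, the graph is connected.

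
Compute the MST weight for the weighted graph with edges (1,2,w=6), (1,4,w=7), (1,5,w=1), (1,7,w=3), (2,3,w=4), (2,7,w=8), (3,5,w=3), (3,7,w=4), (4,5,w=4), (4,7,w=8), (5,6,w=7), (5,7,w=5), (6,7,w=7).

Apply Kruskal's algorithm (sort edges by weight, add if no cycle):

Sorted edges by weight:
  (1,5) w=1
  (1,7) w=3
  (3,5) w=3
  (2,3) w=4
  (3,7) w=4
  (4,5) w=4
  (5,7) w=5
  (1,2) w=6
  (1,4) w=7
  (5,6) w=7
  (6,7) w=7
  (2,7) w=8
  (4,7) w=8

Add edge (1,5) w=1 -- no cycle. Running total: 1
Add edge (1,7) w=3 -- no cycle. Running total: 4
Add edge (3,5) w=3 -- no cycle. Running total: 7
Add edge (2,3) w=4 -- no cycle. Running total: 11
Skip edge (3,7) w=4 -- would create cycle
Add edge (4,5) w=4 -- no cycle. Running total: 15
Skip edge (5,7) w=5 -- would create cycle
Skip edge (1,2) w=6 -- would create cycle
Skip edge (1,4) w=7 -- would create cycle
Add edge (5,6) w=7 -- no cycle. Running total: 22

MST edges: (1,5,w=1), (1,7,w=3), (3,5,w=3), (2,3,w=4), (4,5,w=4), (5,6,w=7)
Total MST weight: 1 + 3 + 3 + 4 + 4 + 7 = 22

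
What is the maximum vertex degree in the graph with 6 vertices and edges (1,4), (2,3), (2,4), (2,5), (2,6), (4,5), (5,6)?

Step 1: Count edges incident to each vertex:
  deg(1) = 1 (neighbors: 4)
  deg(2) = 4 (neighbors: 3, 4, 5, 6)
  deg(3) = 1 (neighbors: 2)
  deg(4) = 3 (neighbors: 1, 2, 5)
  deg(5) = 3 (neighbors: 2, 4, 6)
  deg(6) = 2 (neighbors: 2, 5)

Step 2: Find maximum:
  max(1, 4, 1, 3, 3, 2) = 4 (vertex 2)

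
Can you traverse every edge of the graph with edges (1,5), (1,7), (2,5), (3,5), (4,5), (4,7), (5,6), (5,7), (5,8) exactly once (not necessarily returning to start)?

Step 1: Find the degree of each vertex:
  deg(1) = 2
  deg(2) = 1
  deg(3) = 1
  deg(4) = 2
  deg(5) = 7
  deg(6) = 1
  deg(7) = 3
  deg(8) = 1

Step 2: Count vertices with odd degree:
  Odd-degree vertices: 2, 3, 5, 6, 7, 8 (6 total)

Step 3: Apply Euler's theorem:
  - Eulerian circuit exists iff graph is connected and all vertices have even degree
  - Eulerian path exists iff graph is connected and has 0 or 2 odd-degree vertices

Graph has 6 odd-degree vertices (need 0 or 2).
Neither Eulerian path nor Eulerian circuit exists.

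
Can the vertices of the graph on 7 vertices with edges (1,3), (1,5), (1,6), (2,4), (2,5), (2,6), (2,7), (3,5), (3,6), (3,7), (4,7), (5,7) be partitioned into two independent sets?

Step 1: Attempt 2-coloring using BFS:
  Start at vertex 1, assign color 0
  Color vertex 3 with color 1 (neighbor of 1)
  Color vertex 5 with color 1 (neighbor of 1)
  Color vertex 6 with color 1 (neighbor of 1)

Step 2: Conflict found! Vertices 3 and 5 are adjacent but have the same color.
This means the graph contains an odd cycle.

The graph is NOT bipartite.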